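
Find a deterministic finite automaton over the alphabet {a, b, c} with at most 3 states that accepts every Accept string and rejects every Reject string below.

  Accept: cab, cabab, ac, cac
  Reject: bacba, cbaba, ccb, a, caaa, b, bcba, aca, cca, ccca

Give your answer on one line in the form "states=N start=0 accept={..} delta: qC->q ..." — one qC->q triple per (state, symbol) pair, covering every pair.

State merging on the prefix tree: take the shortest (then alphabetical) example prefix whose next move is undefined and point that move at state 0, else 1, else 2, ...; a target is out if some Accept/Reject pair would then sit in one state with the same input left (inseparable). If every existing state is out, open a new one.
a: 0a undefined. 0a->0: ok.
b: 0b undefined. 0b->0: ok.
c: 0c undefined. 0c->0: no, cab/bacba meet in 0. Open state 1: 0c->1.
ca: 1a undefined. 1a->0: no, cab/a meet in 0. 1a->1: no, ac/caaa meet in 1. Open state 2: 1a->2.
cb: 1b undefined. 1b->0: ok.
cc: 1c undefined. 1c->0: ok.
caa: 2a undefined. 2a->0: ok.
cab: 2b undefined. 2b->0: no, cab/bacba meet in 0. 2b->1: ok.
cac: 2c undefined. 2c->0: no, cac/bacba meet in 0. 2c->1: ok.
All examples now run through 3 states with every (state, symbol) defined. Accept strings end in {1}, Reject strings end in {0,2}; accept={1}.

states=3 start=0 accept={1} delta: 0a->0 0b->0 0c->1 1a->2 1b->0 1c->0 2a->0 2b->1 2c->1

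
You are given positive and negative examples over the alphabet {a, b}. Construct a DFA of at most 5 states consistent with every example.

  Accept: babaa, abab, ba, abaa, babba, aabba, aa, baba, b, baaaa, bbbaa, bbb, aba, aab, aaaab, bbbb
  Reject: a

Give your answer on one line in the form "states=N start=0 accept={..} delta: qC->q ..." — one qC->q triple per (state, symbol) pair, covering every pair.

states=3 start=0 accept={0,2} delta: 0a->1 0b->2 1a->0 1b->2 2a->2 2b->2

Fold the examples into a partial DFA from state 0: repeatedly fix the first undefined (state, symbol) met by the shortest-then-alphabetical prefix, trying targets in increasing order and rejecting any under which an Accept and a Reject string meet in one state with the same remainder; add a state when all current targets are rejected. Accepting states are where Accept strings end.
a: 0a undefined. 0a->0: no, aa/a meet in 0. Open state 1: 0a->1.
b: 0b undefined. 0b->0: no, ba/a meet in 1. 0b->1: no, b/a meet in 1. Open state 2: 0b->2.
aa: 1a undefined. 1a->0: ok.
ab: 1b undefined. 1b->0: no, aba/a meet in 1. 1b->1: no, abaa/a meet in 1. 1b->2: ok.
ba: 2a undefined. 2a->0: no, babaa/a meet in 1. 2a->1: no, ba/a meet in 1. 2a->2: ok.
bb: 2b undefined. 2b->0: no, aabba/a meet in 1. 2b->1: no, babaa/a meet in 1. 2b->2: ok.
All examples now run through 3 states with every (state, symbol) defined. Accept strings end in {0,2}, Reject strings end in {1}; accept={0,2}.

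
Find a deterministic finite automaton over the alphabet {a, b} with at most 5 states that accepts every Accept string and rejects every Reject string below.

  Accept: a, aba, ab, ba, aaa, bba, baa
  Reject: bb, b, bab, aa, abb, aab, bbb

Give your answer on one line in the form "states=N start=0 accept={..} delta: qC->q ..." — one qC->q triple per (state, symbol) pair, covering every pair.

states=4 start=0 accept={1,3} delta: 0a->1 0b->2 1a->0 1b->3 2a->3 2b->0 3a->1 3b->0

State merging on the prefix tree: take the shortest (then alphabetical) example prefix whose next move is undefined and point that move at state 0, else 1, else 2, ...; a target is out if some Accept/Reject pair would then sit in one state with the same input left (inseparable). If every existing state is out, open a new one.
a: 0a undefined. 0a->0: no, a/aa meet in 0. Open state 1: 0a->1.
b: 0b undefined. 0b->0: no, ab/bab meet in 1 with "b" left. 0b->1: no, a/b meet in 1. Open state 2: 0b->2.
aa: 1a undefined. 1a->0: ok.
ab: 1b undefined. 1b->0: no, ab/aa meet in 0. 1b->1: no, a/abb meet in 1. 1b->2: no, ab/b meet in 2. Open state 3: 1b->3.
ba: 2a undefined. 2a->0: no, ba/aa meet in 0. 2a->1: no, ab/bab meet in 3. 2a->2: no, ba/b meet in 2. 2a->3: ok.
bb: 2b undefined. 2b->0: ok.
aba: 3a undefined. 3a->0: no, aba/bb meet in 0. 3a->1: ok.
abb: 3b undefined. 3b->0: ok.
All examples now run through 4 states with every (state, symbol) defined. Accept strings end in {1,3}, Reject strings end in {0,2}; accept={1,3}.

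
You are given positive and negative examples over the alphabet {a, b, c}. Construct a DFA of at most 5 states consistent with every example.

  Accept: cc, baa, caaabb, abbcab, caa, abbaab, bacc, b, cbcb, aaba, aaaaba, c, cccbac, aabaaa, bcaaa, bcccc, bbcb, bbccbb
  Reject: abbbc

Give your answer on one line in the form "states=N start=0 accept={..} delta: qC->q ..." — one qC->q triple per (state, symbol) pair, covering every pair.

Grow the machine one transition at a time. Run the examples from 0; the earliest place one falls off (shortest prefix, ties alphabetical) gets sent to the lowest-numbered state that keeps every Accept/Reject pair distinguishable — a pair clashes when both reach the same state with identical unread suffix — and to a fresh state only if none does.
a: 0a undefined. 0a->0: ok.
b: 0b undefined. 0b->0: no, c/abbbc meet in 0 with "c" left. Open state 1: 0b->1.
c: 0c undefined. 0c->0: ok.
ba: 1a undefined. 1a->0: ok.
bb: 1b undefined. 1b->0: ok.
bc: 1c undefined. 1c->0: no, cc/abbbc meet in 0. 1c->1: no, abbcab/abbbc meet in 1. Open state 2: 1c->2.
bca: 2a undefined. 2a->0: ok.
bcc: 2c undefined. 2c->0: ok.
cbcb: 2b undefined. 2b->0: ok.
All examples now run through 3 states with every (state, symbol) defined. Accept strings end in {0,1}, Reject strings end in {2}; accept={0,1}.

states=3 start=0 accept={0,1} delta: 0a->0 0b->1 0c->0 1a->0 1b->0 1c->2 2a->0 2b->0 2c->0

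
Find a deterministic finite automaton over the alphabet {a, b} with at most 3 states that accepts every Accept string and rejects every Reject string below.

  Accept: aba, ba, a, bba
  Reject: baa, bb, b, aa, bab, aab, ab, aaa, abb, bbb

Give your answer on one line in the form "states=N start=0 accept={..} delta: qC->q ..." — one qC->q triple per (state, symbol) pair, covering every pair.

Grow the machine one transition at a time. Run the examples from 0; the earliest place one falls off (shortest prefix, ties alphabetical) gets sent to the lowest-numbered state that keeps every Accept/Reject pair distinguishable — a pair clashes when both reach the same state with identical unread suffix — and to a fresh state only if none does.
a: 0a undefined. 0a->0: no, a/aa meet in 0. Open state 1: 0a->1.
b: 0b undefined. 0b->0: ok.
aa: 1a undefined. 1a->0: no, ba/aaa meet in 1. 1a->1: no, ba/baa meet in 1. Open state 2: 1a->2.
ab: 1b undefined. 1b->0: ok.
aaa: 2a undefined. 2a->0: ok.
aab: 2b undefined. 2b->0: ok.
All examples now run through 3 states with every (state, symbol) defined. Accept strings end in {1}, Reject strings end in {0,2}; accept={1}.

states=3 start=0 accept={1} delta: 0a->1 0b->0 1a->2 1b->0 2a->0 2b->0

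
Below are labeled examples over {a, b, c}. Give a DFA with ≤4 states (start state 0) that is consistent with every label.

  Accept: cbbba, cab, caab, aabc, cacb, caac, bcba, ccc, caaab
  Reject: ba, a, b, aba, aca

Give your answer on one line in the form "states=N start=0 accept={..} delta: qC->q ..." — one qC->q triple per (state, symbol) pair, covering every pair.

states=4 start=0 accept={1,3} delta: 0a->0 0b->0 0c->1 1a->2 1b->2 1c->0 2a->3 2b->1 2c->2 3a->2 3b->1 3c->1

Grow the machine one transition at a time. Run the examples from 0; the earliest place one falls off (shortest prefix, ties alphabetical) gets sent to the lowest-numbered state that keeps every Accept/Reject pair distinguishable — a pair clashes when both reach the same state with identical unread suffix — and to a fresh state only if none does.
a: 0a undefined. 0a->0: ok.
b: 0b undefined. 0b->0: ok.
c: 0c undefined. 0c->0: no, cbbba/ba meet in 0. Open state 1: 0c->1.
ca: 1a undefined. 1a->0: no, cab/ba meet in 0. 1a->1: no, aabc/aca meet in 1. Open state 2: 1a->2.
cb: 1b undefined. 1b->0: no, cbbba/ba meet in 0. 1b->1: no, cbbba/aca meet in 2. 1b->2: ok.
cc: 1c undefined. 1c->0: ok.
caa: 2a undefined. 2a->0: no, caab/ba meet in 0. 2a->1: no, caab/aca meet in 2. 2a->2: no, bcba/aca meet in 2. Open state 3: 2a->3.
cab: 2b undefined. 2b->0: no, cbbba/ba meet in 0. 2b->1: ok.
cac: 2c undefined. 2c->0: no, cacb/ba meet in 0. 2c->1: no, cacb/aca meet in 2. 2c->2: ok.
caaa: 3a undefined. 3a->0: no, caaab/ba meet in 0. 3a->1: no, caaab/aca meet in 2. 3a->2: ok.
caab: 3b undefined. 3b->0: no, caab/ba meet in 0. 3b->1: ok.
caac: 3c undefined. 3c->0: no, caac/ba meet in 0. 3c->1: ok.
All examples now run through 4 states with every (state, symbol) defined. Accept strings end in {1,3}, Reject strings end in {0,2}; accept={1,3}.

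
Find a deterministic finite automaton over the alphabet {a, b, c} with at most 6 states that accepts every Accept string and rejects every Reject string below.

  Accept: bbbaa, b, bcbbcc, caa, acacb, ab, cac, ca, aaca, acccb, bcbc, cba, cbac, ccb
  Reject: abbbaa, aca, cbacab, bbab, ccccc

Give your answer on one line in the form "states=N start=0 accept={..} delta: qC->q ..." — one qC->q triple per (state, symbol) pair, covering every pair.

states=5 start=0 accept={1,2,3} delta: 0a->1 0b->1 0c->0 1a->2 1b->2 1c->2 2a->4 2b->3 2c->3 3a->3 3b->4 3c->1 4a->2 4b->0 4c->1

State merging on the prefix tree: take the shortest (then alphabetical) example prefix whose next move is undefined and point that move at state 0, else 1, else 2, ...; a target is out if some Accept/Reject pair would then sit in one state with the same input left (inseparable). If every existing state is out, open a new one.
a: 0a undefined. 0a->0: no, bbbaa/abbbaa meet in 0 with "bbbaa" left. Open state 1: 0a->1.
b: 0b undefined. 0b->0: no, ab/bbab meet in 1 with "b" left. 0b->1: ok.
c: 0c undefined. 0c->0: ok.
aa: 1a undefined. 1a->0: no, caa/ccccc meet in 0. 1a->1: no, aaca/aca meet in 1 with "ca" left. Open state 2: 1a->2.
ab: 1b undefined. 1b->0: no, caa/abbbaa meet in 2. 1b->1: no, bbbaa/abbbaa meet in 2 with "a" left. 1b->2: ok.
ac: 1c undefined. 1c->0: no, b/aca meet in 1. 1c->1: no, caa/aca meet in 2. 1c->2: ok.
aac: 2c undefined. 2c->0: no, caa/cbacab meet in 2. 2c->1: no, acccb/cbacab meet in 2 with "b" left. 2c->2: no, aaca/aca meet in 2 with "a" left. Open state 3: 2c->3.
abb: 2b undefined. 2b->0: no, bcbc/ccccc meet in 0. 2b->1: no, bbbaa/aca meet in 2 with "a" left. 2b->2: no, bbbaa/abbbaa meet in 2 with "aa" left. 2b->3: ok.
aca: 2a undefined. 2a->0: no, b/bbab meet in 1. 2a->1: no, b/aca meet in 1. 2a->2: no, caa/aca meet in 2. 2a->3: no, cbac/aca meet in 3. Open state 4: 2a->4.
aaca: 3a undefined. 3a->0: no, bbbaa/cbacab meet in 1. 3a->1: no, bbbaa/cbacab meet in 2. 3a->2: no, bbbaa/aca meet in 4. 3a->3: ok.
abbb: 3b undefined. 3b->0: no, bcbbcc/cbacab meet in 0. 3b->1: no, b/cbacab meet in 1. 3b->2: no, caa/cbacab meet in 2. 3b->3: no, bbbaa/abbbaa meet in 3. 3b->4: ok.
acac: 4c undefined. 4c->0: no, bcbbcc/ccccc meet in 0. 4c->1: ok.
accc: 3c undefined. 3c->0: no, bcbc/ccccc meet in 0. 3c->1: ok.
bbab: 4b undefined. 4b->0: ok.
abbba: 4a undefined. 4a->0: no, b/abbbaa meet in 1. 4a->1: no, bcbbcc/abbbaa meet in 2. 4a->2: ok.
All examples now run through 5 states with every (state, symbol) defined. Accept strings end in {1,2,3}, Reject strings end in {0,4}; accept={1,2,3}.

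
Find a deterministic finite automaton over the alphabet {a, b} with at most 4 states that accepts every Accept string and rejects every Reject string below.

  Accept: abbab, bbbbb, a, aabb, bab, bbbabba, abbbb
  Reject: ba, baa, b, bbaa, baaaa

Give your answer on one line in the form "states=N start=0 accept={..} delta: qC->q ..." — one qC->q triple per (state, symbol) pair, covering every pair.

states=4 start=0 accept={0,2,3} delta: 0a->0 0b->1 1a->1 1b->2 2a->1 2b->3 3a->2 3b->3

State merging on the prefix tree: take the shortest (then alphabetical) example prefix whose next move is undefined and point that move at state 0, else 1, else 2, ...; a target is out if some Accept/Reject pair would then sit in one state with the same input left (inseparable). If every existing state is out, open a new one.
a: 0a undefined. 0a->0: ok.
b: 0b undefined. 0b->0: no, abbab/ba meet in 0. Open state 1: 0b->1.
ba: 1a undefined. 1a->0: no, a/ba meet in 0. 1a->1: ok.
bb: 1b undefined. 1b->0: no, abbab/ba meet in 1. 1b->1: no, abbab/ba meet in 1. Open state 2: 1b->2.
bba: 2a undefined. 2a->0: no, abbab/ba meet in 1. 2a->1: ok.
bbb: 2b undefined. 2b->0: no, bbbabba/ba meet in 1. 2b->1: no, bbbbb/ba meet in 1. 2b->2: no, bbbabba/ba meet in 1. Open state 3: 2b->3.
bbba: 3a undefined. 3a->0: no, bbbabba/ba meet in 1. 3a->1: no, bbbabba/ba meet in 1. 3a->2: ok.
bbbb: 3b undefined. 3b->0: no, bbbbb/ba meet in 1. 3b->1: no, bbbabba/ba meet in 1. 3b->2: no, bbbabba/ba meet in 1. 3b->3: ok.
All examples now run through 4 states with every (state, symbol) defined. Accept strings end in {0,2,3}, Reject strings end in {1}; accept={0,2,3}.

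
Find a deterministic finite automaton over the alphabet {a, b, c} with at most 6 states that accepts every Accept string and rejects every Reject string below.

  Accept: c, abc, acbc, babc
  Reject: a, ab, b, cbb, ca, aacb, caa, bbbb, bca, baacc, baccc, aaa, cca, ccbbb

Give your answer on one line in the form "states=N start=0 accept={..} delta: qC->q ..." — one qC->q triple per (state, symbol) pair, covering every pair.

states=3 start=0 accept={1} delta: 0a->0 0b->0 0c->1 1a->0 1b->0 1c->2 2a->0 2b->0 2c->0

Grow the machine one transition at a time. Run the examples from 0; the earliest place one falls off (shortest prefix, ties alphabetical) gets sent to the lowest-numbered state that keeps every Accept/Reject pair distinguishable — a pair clashes when both reach the same state with identical unread suffix — and to a fresh state only if none does.
a: 0a undefined. 0a->0: ok.
b: 0b undefined. 0b->0: ok.
c: 0c undefined. 0c->0: no, c/a meet in 0. Open state 1: 0c->1.
ca: 1a undefined. 1a->0: ok.
cb: 1b undefined. 1b->0: ok.
cc: 1c undefined. 1c->0: no, c/baccc meet in 1. 1c->1: no, c/baacc meet in 1. Open state 2: 1c->2.
cca: 2a undefined. 2a->0: ok.
ccb: 2b undefined. 2b->0: ok.
baccc: 2c undefined. 2c->0: ok.
All examples now run through 3 states with every (state, symbol) defined. Accept strings end in {1}, Reject strings end in {0,2}; accept={1}.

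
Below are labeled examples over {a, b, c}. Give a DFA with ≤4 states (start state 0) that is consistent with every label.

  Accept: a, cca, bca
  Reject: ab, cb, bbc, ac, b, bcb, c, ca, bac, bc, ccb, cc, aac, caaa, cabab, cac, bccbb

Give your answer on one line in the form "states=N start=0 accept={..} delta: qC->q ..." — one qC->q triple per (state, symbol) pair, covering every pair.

Grow the machine one transition at a time. Run the examples from 0; the earliest place one falls off (shortest prefix, ties alphabetical) gets sent to the lowest-numbered state that keeps every Accept/Reject pair distinguishable — a pair clashes when both reach the same state with identical unread suffix — and to a fresh state only if none does.
a: 0a undefined. 0a->0: ok.
b: 0b undefined. 0b->0: no, a/ab meet in 0. Open state 1: 0b->1.
c: 0c undefined. 0c->0: no, a/ac meet in 0. 0c->1: ok.
ba: 1a undefined. 1a->0: no, a/ca meet in 0. 1a->1: ok.
bb: 1b undefined. 1b->0: no, a/cb meet in 0. 1b->1: ok.
bc: 1c undefined. 1c->0: no, a/bbc meet in 0. 1c->1: no, cca/ab meet in 1. Open state 2: 1c->2.
bca: 2a undefined. 2a->0: ok.
bcb: 2b undefined. 2b->0: no, a/bcb meet in 0. 2b->1: ok.
bcc: 2c undefined. 2c->0: ok.
All examples now run through 3 states with every (state, symbol) defined. Accept strings end in {0}, Reject strings end in {1,2}; accept={0}.

states=3 start=0 accept={0} delta: 0a->0 0b->1 0c->1 1a->1 1b->1 1c->2 2a->0 2b->1 2c->0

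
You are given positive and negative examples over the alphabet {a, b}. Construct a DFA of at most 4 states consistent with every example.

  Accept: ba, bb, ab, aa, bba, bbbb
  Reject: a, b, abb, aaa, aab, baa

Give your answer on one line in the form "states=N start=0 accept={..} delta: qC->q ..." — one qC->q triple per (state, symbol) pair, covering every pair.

states=3 start=0 accept={0,2} delta: 0a->1 0b->1 1a->0 1b->2 2a->0 2b->1

State merging on the prefix tree: take the shortest (then alphabetical) example prefix whose next move is undefined and point that move at state 0, else 1, else 2, ...; a target is out if some Accept/Reject pair would then sit in one state with the same input left (inseparable). If every existing state is out, open a new one.
a: 0a undefined. 0a->0: no, bb/abb meet in 0 with "bb" left. Open state 1: 0a->1.
b: 0b undefined. 0b->0: no, ba/a meet in 1. 0b->1: ok.
aa: 1a undefined. 1a->0: ok.
ab: 1b undefined. 1b->0: no, bba/a meet in 1. 1b->1: no, bb/a meet in 1. Open state 2: 1b->2.
abb: 2b undefined. 2b->0: no, ba/abb meet in 0. 2b->1: ok.
bba: 2a undefined. 2a->0: ok.
All examples now run through 3 states with every (state, symbol) defined. Accept strings end in {0,2}, Reject strings end in {1}; accept={0,2}.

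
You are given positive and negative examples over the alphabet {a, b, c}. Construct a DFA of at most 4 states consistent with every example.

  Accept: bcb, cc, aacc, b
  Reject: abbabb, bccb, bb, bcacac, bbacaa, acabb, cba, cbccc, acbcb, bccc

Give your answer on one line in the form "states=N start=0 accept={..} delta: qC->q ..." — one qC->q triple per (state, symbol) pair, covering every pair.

Fold the examples into a partial DFA from state 0: repeatedly fix the first undefined (state, symbol) met by the shortest-then-alphabetical prefix, trying targets in increasing order and rejecting any under which an Accept and a Reject string meet in one state with the same remainder; add a state when all current targets are rejected. Accepting states are where Accept strings end.
a: 0a undefined. 0a->0: ok.
b: 0b undefined. 0b->0: no, b/abbabb meet in 0. Open state 1: 0b->1.
c: 0c undefined. 0c->0: no, bcb/acbcb meet in 1 with "cb" left. 0c->1: ok.
bb: 1b undefined. 1b->0: ok.
bc: 1c undefined. 1c->0: no, bcb/cbccc meet in 1. 1c->1: no, bcb/abbabb meet in 0. Open state 2: 1c->2.
aca: 1a undefined. 1a->0: ok.
bca: 2a undefined. 2a->0: no, b/bcacac meet in 1. 2a->1: no, cc/bcacac meet in 2. 2a->2: ok.
bcb: 2b undefined. 2b->0: no, bcb/abbabb meet in 0. 2b->1: ok.
bcc: 2c undefined. 2c->0: no, bcb/bccb meet in 1. 2c->1: no, bcb/bcacac meet in 1. 2c->2: no, bcb/bccb meet in 1. Open state 3: 2c->3.
bccb: 3b undefined. 3b->0: ok.
bccc: 3c undefined. 3c->0: ok.
bcaca: 3a undefined. 3a->0: no, bcb/bcacac meet in 1. 3a->1: no, cc/bcacac meet in 2. 3a->2: ok.
All examples now run through 4 states with every (state, symbol) defined. Accept strings end in {1,2}, Reject strings end in {0,3}; accept={1,2}.

states=4 start=0 accept={1,2} delta: 0a->0 0b->1 0c->1 1a->0 1b->0 1c->2 2a->2 2b->1 2c->3 3a->2 3b->0 3c->0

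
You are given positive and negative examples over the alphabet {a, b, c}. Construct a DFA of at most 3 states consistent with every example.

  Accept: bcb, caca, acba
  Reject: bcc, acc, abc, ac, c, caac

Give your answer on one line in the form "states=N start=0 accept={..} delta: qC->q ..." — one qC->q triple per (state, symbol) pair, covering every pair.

Fold the examples into a partial DFA from state 0: repeatedly fix the first undefined (state, symbol) met by the shortest-then-alphabetical prefix, trying targets in increasing order and rejecting any under which an Accept and a Reject string meet in one state with the same remainder; add a state when all current targets are rejected. Accepting states are where Accept strings end.
a: 0a undefined. 0a->0: ok.
b: 0b undefined. 0b->0: ok.
c: 0c undefined. 0c->0: no, bcb/bcc meet in 0. Open state 1: 0c->1.
ca: 1a undefined. 1a->0: ok.
acb: 1b undefined. 1b->0: ok.
acc: 1c undefined. 1c->0: no, bcb/bcc meet in 0. 1c->1: ok.
All examples now run through 2 states with every (state, symbol) defined. Accept strings end in {0}, Reject strings end in {1}; accept={0}.

states=2 start=0 accept={0} delta: 0a->0 0b->0 0c->1 1a->0 1b->0 1c->1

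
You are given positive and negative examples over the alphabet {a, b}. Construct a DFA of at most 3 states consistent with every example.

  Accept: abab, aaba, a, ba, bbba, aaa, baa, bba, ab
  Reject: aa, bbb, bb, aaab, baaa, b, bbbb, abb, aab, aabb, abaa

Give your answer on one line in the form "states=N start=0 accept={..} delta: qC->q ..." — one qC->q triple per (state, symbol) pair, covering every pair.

Grow the machine one transition at a time. Run the examples from 0; the earliest place one falls off (shortest prefix, ties alphabetical) gets sent to the lowest-numbered state that keeps every Accept/Reject pair distinguishable — a pair clashes when both reach the same state with identical unread suffix — and to a fresh state only if none does.
a: 0a undefined. 0a->0: no, a/aa meet in 0. Open state 1: 0a->1.
b: 0b undefined. 0b->0: no, aaa/baaa meet in 1 with "aa" left. 0b->1: no, a/b meet in 1. Open state 2: 0b->2.
aa: 1a undefined. 1a->0: no, ab/aaab meet in 1 with "b" left. 1a->1: no, a/aa meet in 1. 1a->2: ok.
ab: 1b undefined. 1b->0: ok.
ba: 2a undefined. 2a->0: ok.
bb: 2b undefined. 2b->0: no, abab/bb meet in 0. 2b->1: no, abab/bbb meet in 0. 2b->2: ok.
All examples now run through 3 states with every (state, symbol) defined. Accept strings end in {0,1}, Reject strings end in {2}; accept={0,1}.

states=3 start=0 accept={0,1} delta: 0a->1 0b->2 1a->2 1b->0 2a->0 2b->2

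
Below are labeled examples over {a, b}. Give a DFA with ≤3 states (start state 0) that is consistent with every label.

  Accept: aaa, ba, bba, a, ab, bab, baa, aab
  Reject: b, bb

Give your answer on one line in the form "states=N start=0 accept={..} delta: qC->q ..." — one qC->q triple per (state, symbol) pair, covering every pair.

State merging on the prefix tree: take the shortest (then alphabetical) example prefix whose next move is undefined and point that move at state 0, else 1, else 2, ...; a target is out if some Accept/Reject pair would then sit in one state with the same input left (inseparable). If every existing state is out, open a new one.
a: 0a undefined. 0a->0: no, ab/b meet in 0 with "b" left. Open state 1: 0a->1.
b: 0b undefined. 0b->0: ok.
aa: 1a undefined. 1a->0: no, baa/b meet in 0. 1a->1: ok.
ab: 1b undefined. 1b->0: no, ab/b meet in 0. 1b->1: ok.
All examples now run through 2 states with every (state, symbol) defined. Accept strings end in {1}, Reject strings end in {0}; accept={1}.

states=2 start=0 accept={1} delta: 0a->1 0b->0 1a->1 1b->1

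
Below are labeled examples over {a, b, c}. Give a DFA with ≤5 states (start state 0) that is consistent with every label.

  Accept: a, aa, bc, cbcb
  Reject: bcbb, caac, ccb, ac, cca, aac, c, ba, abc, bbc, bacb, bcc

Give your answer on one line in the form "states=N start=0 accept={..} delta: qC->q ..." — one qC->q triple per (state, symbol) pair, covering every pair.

Fold the examples into a partial DFA from state 0: repeatedly fix the first undefined (state, symbol) met by the shortest-then-alphabetical prefix, trying targets in increasing order and rejecting any under which an Accept and a Reject string meet in one state with the same remainder; add a state when all current targets are rejected. Accepting states are where Accept strings end.
a: 0a undefined. 0a->0: no, bc/abc meet in 0 with "bc" left. Open state 1: 0a->1.
b: 0b undefined. 0b->0: no, a/ba meet in 1. 0b->1: no, aa/ba meet in 1 with "a" left. Open state 2: 0b->2.
c: 0c undefined. 0c->0: no, a/cca meet in 1. 0c->1: no, a/c meet in 1. 0c->2: ok.
aa: 1a undefined. 1a->0: ok.
ab: 1b undefined. 1b->0: ok.
ac: 1c undefined. 1c->0: no, aa/ac meet in 0. 1c->1: no, a/ac meet in 1. 1c->2: ok.
ba: 2a undefined. 2a->0: no, aa/ba meet in 0. 2a->1: no, a/ba meet in 1. 2a->2: no, bc/caac meet in 2 with "c" left. Open state 3: 2a->3.
bb: 2b undefined. 2b->0: ok.
bc: 2c undefined. 2c->0: no, a/cca meet in 1. 2c->1: no, aa/ccb meet in 0. 2c->2: no, aa/ccb meet in 0. 2c->3: no, bc/ba meet in 3. Open state 4: 2c->4.
bac: 3c undefined. 3c->0: ok.
bcb: 4b undefined. 4b->0: no, aa/ccb meet in 0. 4b->1: no, a/ccb meet in 1. 4b->2: no, aa/bcbb meet in 0. 4b->3: ok.
bcc: 4c undefined. 4c->0: no, aa/bcc meet in 0. 4c->1: no, a/bcc meet in 1. 4c->2: ok.
caa: 3a undefined. 3a->0: ok.
cca: 4a undefined. 4a->0: no, aa/cca meet in 0. 4a->1: no, a/cca meet in 1. 4a->2: ok.
bcbb: 3b undefined. 3b->0: no, aa/bcbb meet in 0. 3b->1: no, a/bcbb meet in 1. 3b->2: ok.
All examples now run through 5 states with every (state, symbol) defined. Accept strings end in {0,1,4}, Reject strings end in {2,3}; accept={0,1,4}.

states=5 start=0 accept={0,1,4} delta: 0a->1 0b->2 0c->2 1a->0 1b->0 1c->2 2a->3 2b->0 2c->4 3a->0 3b->2 3c->0 4a->2 4b->3 4c->2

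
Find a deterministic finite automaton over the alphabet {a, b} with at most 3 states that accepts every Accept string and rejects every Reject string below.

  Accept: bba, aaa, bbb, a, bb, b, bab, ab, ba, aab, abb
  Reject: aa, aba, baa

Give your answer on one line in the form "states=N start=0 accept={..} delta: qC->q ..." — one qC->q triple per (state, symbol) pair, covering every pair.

Fold the examples into a partial DFA from state 0: repeatedly fix the first undefined (state, symbol) met by the shortest-then-alphabetical prefix, trying targets in increasing order and rejecting any under which an Accept and a Reject string meet in one state with the same remainder; add a state when all current targets are rejected. Accepting states are where Accept strings end.
a: 0a undefined. 0a->0: no, aaa/aa meet in 0. Open state 1: 0a->1.
b: 0b undefined. 0b->0: ok.
aa: 1a undefined. 1a->0: no, bbb/aa meet in 0. 1a->1: no, bba/aa meet in 1. Open state 2: 1a->2.
ab: 1b undefined. 1b->0: no, bba/aba meet in 1. 1b->1: ok.
aaa: 2a undefined. 2a->0: ok.
aab: 2b undefined. 2b->0: ok.
All examples now run through 3 states with every (state, symbol) defined. Accept strings end in {0,1}, Reject strings end in {2}; accept={0,1}.

states=3 start=0 accept={0,1} delta: 0a->1 0b->0 1a->2 1b->1 2a->0 2b->0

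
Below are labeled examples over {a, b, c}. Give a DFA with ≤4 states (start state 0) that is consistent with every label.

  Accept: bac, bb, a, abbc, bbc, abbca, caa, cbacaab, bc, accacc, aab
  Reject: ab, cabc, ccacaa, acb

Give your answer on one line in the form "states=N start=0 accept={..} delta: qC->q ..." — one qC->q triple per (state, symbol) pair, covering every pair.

states=4 start=0 accept={0,1,3} delta: 0a->1 0b->0 0c->0 1a->0 1b->2 1c->3 2a->2 2b->0 2c->2 3a->2 3b->2 3c->0

State merging on the prefix tree: take the shortest (then alphabetical) example prefix whose next move is undefined and point that move at state 0, else 1, else 2, ...; a target is out if some Accept/Reject pair would then sit in one state with the same input left (inseparable). If every existing state is out, open a new one.
a: 0a undefined. 0a->0: no, aab/ab meet in 0 with "b" left. Open state 1: 0a->1.
b: 0b undefined. 0b->0: ok.
c: 0c undefined. 0c->0: ok.
aa: 1a undefined. 1a->0: ok.
ab: 1b undefined. 1b->0: no, bb/ab meet in 0. 1b->1: no, bac/cabc meet in 1 with "c" left. Open state 2: 1b->2.
ac: 1c undefined. 1c->0: no, bac/ccacaa meet in 0. 1c->1: no, bac/ccacaa meet in 1. 1c->2: no, bac/ab meet in 2. Open state 3: 1c->3.
abb: 2b undefined. 2b->0: ok.
acb: 3b undefined. 3b->0: no, bb/acb meet in 0. 3b->1: no, a/acb meet in 1. 3b->2: ok.
acc: 3c undefined. 3c->0: ok.
cabc: 2c undefined. 2c->0: no, bb/cabc meet in 0. 2c->1: no, a/cabc meet in 1. 2c->2: ok.
cbaca: 3a undefined. 3a->0: no, a/ccacaa meet in 1. 3a->1: no, bb/ccacaa meet in 0. 3a->2: ok.
cbacaa: 2a undefined. 2a->0: no, bb/ccacaa meet in 0. 2a->1: no, a/ccacaa meet in 1. 2a->2: ok.
All examples now run through 4 states with every (state, symbol) defined. Accept strings end in {0,1,3}, Reject strings end in {2}; accept={0,1,3}.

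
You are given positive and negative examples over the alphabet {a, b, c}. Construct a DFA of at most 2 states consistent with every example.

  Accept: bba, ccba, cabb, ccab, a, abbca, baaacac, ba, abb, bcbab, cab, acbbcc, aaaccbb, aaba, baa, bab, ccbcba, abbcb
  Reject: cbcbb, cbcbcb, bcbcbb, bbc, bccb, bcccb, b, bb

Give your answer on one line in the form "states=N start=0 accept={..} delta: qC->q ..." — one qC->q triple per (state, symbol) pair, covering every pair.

states=2 start=0 accept={1} delta: 0a->1 0b->0 0c->0 1a->1 1b->1 1c->1

State merging on the prefix tree: take the shortest (then alphabetical) example prefix whose next move is undefined and point that move at state 0, else 1, else 2, ...; a target is out if some Accept/Reject pair would then sit in one state with the same input left (inseparable). If every existing state is out, open a new one.
a: 0a undefined. 0a->0: no, abb/bb meet in 0 with "bb" left. Open state 1: 0a->1.
b: 0b undefined. 0b->0: ok.
c: 0c undefined. 0c->0: ok.
aa: 1a undefined. 1a->0: no, baa/cbcbb meet in 0. 1a->1: ok.
ab: 1b undefined. 1b->0: no, cabb/cbcbb meet in 0. 1b->1: ok.
ac: 1c undefined. 1c->0: no, baaacac/cbcbb meet in 0. 1c->1: ok.
All examples now run through 2 states with every (state, symbol) defined. Accept strings end in {1}, Reject strings end in {0}; accept={1}.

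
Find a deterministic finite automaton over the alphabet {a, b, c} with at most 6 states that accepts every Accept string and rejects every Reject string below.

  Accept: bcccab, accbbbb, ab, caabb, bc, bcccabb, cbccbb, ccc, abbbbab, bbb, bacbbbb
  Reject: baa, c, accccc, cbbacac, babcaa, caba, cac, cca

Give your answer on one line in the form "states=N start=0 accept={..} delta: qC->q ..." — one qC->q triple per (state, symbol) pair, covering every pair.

Fold the examples into a partial DFA from state 0: repeatedly fix the first undefined (state, symbol) met by the shortest-then-alphabetical prefix, trying targets in increasing order and rejecting any under which an Accept and a Reject string meet in one state with the same remainder; add a state when all current targets are rejected. Accepting states are where Accept strings end.
a: 0a undefined. 0a->0: ok.
b: 0b undefined. 0b->0: no, ab/baa meet in 0. Open state 1: 0b->1.
c: 0c undefined. 0c->0: no, ccc/c meet in 0. 0c->1: no, ab/c meet in 1. Open state 2: 0c->2.
ba: 1a undefined. 1a->0: ok.
bb: 1b undefined. 1b->0: ok.
bc: 1c undefined. 1c->0: no, bc/baa meet in 0. 1c->1: no, bcccabb/baa meet in 0. 1c->2: no, bc/c meet in 2. Open state 3: 1c->3.
ca: 2a undefined. 2a->0: no, caabb/baa meet in 0. 2a->1: no, caabb/baa meet in 0. 2a->2: ok.
cb: 2b undefined. 2b->0: ok.
cc: 2c undefined. 2c->0: no, accbbbb/baa meet in 0. 2c->1: no, accbbbb/cbbacac meet in 1. 2c->2: no, ccc/c meet in 2. 2c->3: no, bc/cbbacac meet in 3. Open state 4: 2c->4.
bcc: 3c undefined. 3c->0: no, bcccab/baa meet in 0. 3c->1: ok.
cca: 4a undefined. 4a->0: ok.
ccc: 4c undefined. 4c->0: no, ccc/baa meet in 0. 4c->1: no, ab/accccc meet in 1. 4c->2: no, ccc/c meet in 2. 4c->3: no, bc/accccc meet in 3. 4c->4: no, ccc/accccc meet in 4. Open state 5: 4c->5.
accb: 4b undefined. 4b->0: ok.
acccc: 5c undefined. 5c->0: ok.
babca: 3a undefined. 3a->0: no, bcccabb/baa meet in 0. 3a->1: no, bcccab/baa meet in 0. 3a->2: no, bcccab/baa meet in 0. 3a->3: no, bc/babcaa meet in 3. 3a->4: no, bcccab/baa meet in 0. 3a->5: ok.
babcaa: 5a undefined. 5a->0: ok.
bcccab: 5b undefined. 5b->0: no, bcccab/baa meet in 0. 5b->1: no, bcccabb/baa meet in 0. 5b->2: no, bcccab/c meet in 2. 5b->3: ok.
bcccabb: 3b undefined. 3b->0: no, bcccabb/baa meet in 0. 3b->1: ok.
All examples now run through 6 states with every (state, symbol) defined. Accept strings end in {1,3,5}, Reject strings end in {0,2,4}; accept={1,3,5}.

states=6 start=0 accept={1,3,5} delta: 0a->0 0b->1 0c->2 1a->0 1b->0 1c->3 2a->2 2b->0 2c->4 3a->5 3b->1 3c->1 4a->0 4b->0 4c->5 5a->0 5b->3 5c->0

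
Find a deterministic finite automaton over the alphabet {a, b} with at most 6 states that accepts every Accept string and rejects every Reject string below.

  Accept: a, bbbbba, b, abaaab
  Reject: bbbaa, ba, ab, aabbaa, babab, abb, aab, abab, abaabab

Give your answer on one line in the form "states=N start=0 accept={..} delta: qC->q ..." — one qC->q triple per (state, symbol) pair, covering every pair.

Fold the examples into a partial DFA from state 0: repeatedly fix the first undefined (state, symbol) met by the shortest-then-alphabetical prefix, trying targets in increasing order and rejecting any under which an Accept and a Reject string meet in one state with the same remainder; add a state when all current targets are rejected. Accepting states are where Accept strings end.
a: 0a undefined. 0a->0: no, b/ab meet in 0 with "b" left. Open state 1: 0a->1.
b: 0b undefined. 0b->0: no, a/ba meet in 1. 0b->1: ok.
aa: 1a undefined. 1a->0: no, a/babab meet in 1. 1a->1: no, a/ba meet in 1. Open state 2: 1a->2.
ab: 1b undefined. 1b->0: no, a/abb meet in 1. 1b->1: no, a/ab meet in 1. 1b->2: ok.
aab: 2b undefined. 2b->0: no, bbbbba/aabbaa meet in 2 with "a" left. 2b->1: no, a/babab meet in 1. 2b->2: ok.
aba: 2a undefined. 2a->0: no, a/bbbaa meet in 1. 2a->1: no, abaaab/bbbaa meet in 2. 2a->2: no, bbbbba/bbbaa meet in 2. Open state 3: 2a->3.
abaa: 3a undefined. 3a->0: no, abaaab/ba meet in 2. 3a->1: no, a/bbbaa meet in 1. 3a->2: no, abaaab/babab meet in 3 with "b" left. 3a->3: no, bbbbba/bbbaa meet in 3. Open state 4: 3a->4.
abab: 3b undefined. 3b->0: ok.
abaaa: 4a undefined. 4a->0: ok.
abaab: 4b undefined. 4b->0: ok.
All examples now run through 5 states with every (state, symbol) defined. Accept strings end in {1,3}, Reject strings end in {0,2,4}; accept={1,3}.

states=5 start=0 accept={1,3} delta: 0a->1 0b->1 1a->2 1b->2 2a->3 2b->2 3a->4 3b->0 4a->0 4b->0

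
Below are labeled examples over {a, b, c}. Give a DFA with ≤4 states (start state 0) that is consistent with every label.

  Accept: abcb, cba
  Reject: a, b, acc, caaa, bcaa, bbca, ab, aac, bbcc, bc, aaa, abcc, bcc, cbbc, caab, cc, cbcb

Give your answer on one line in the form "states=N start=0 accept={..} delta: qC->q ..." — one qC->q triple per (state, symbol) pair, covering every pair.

states=3 start=0 accept={2} delta: 0a->0 0b->0 0c->1 1a->0 1b->2 1c->0 2a->2 2b->0 2c->0

State merging on the prefix tree: take the shortest (then alphabetical) example prefix whose next move is undefined and point that move at state 0, else 1, else 2, ...; a target is out if some Accept/Reject pair would then sit in one state with the same input left (inseparable). If every existing state is out, open a new one.
a: 0a undefined. 0a->0: ok.
b: 0b undefined. 0b->0: ok.
c: 0c undefined. 0c->0: no, abcb/a meet in 0. Open state 1: 0c->1.
ca: 1a undefined. 1a->0: ok.
cb: 1b undefined. 1b->0: no, abcb/a meet in 0. 1b->1: no, abcb/aac meet in 1. Open state 2: 1b->2.
cc: 1c undefined. 1c->0: ok.
cba: 2a undefined. 2a->0: no, cba/a meet in 0. 2a->1: no, cba/aac meet in 1. 2a->2: ok.
cbb: 2b undefined. 2b->0: ok.
cbc: 2c undefined. 2c->0: ok.
All examples now run through 3 states with every (state, symbol) defined. Accept strings end in {2}, Reject strings end in {0,1}; accept={2}.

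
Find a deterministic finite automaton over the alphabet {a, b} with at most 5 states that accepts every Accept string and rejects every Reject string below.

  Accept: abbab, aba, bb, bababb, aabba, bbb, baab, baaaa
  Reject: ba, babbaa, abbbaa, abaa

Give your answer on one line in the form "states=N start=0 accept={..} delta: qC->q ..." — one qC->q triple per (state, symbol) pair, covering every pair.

states=4 start=0 accept={0,2,3} delta: 0a->1 0b->0 1a->2 1b->1 2a->1 2b->3 3a->0 3b->3

Grow the machine one transition at a time. Run the examples from 0; the earliest place one falls off (shortest prefix, ties alphabetical) gets sent to the lowest-numbered state that keeps every Accept/Reject pair distinguishable — a pair clashes when both reach the same state with identical unread suffix — and to a fresh state only if none does.
a: 0a undefined. 0a->0: no, aba/ba meet in 0 with "ba" left. Open state 1: 0a->1.
b: 0b undefined. 0b->0: ok.
aa: 1a undefined. 1a->0: no, aabba/ba meet in 1. 1a->1: no, baaaa/ba meet in 1. Open state 2: 1a->2.
ab: 1b undefined. 1b->0: no, aba/ba meet in 1. 1b->1: ok.
aab: 2b undefined. 2b->0: no, aabba/ba meet in 1. 2b->1: no, abbab/ba meet in 1. 2b->2: no, aabba/babbaa meet in 2 with "a" left. Open state 3: 2b->3.
aabb: 3b undefined. 3b->0: no, aabba/ba meet in 1. 3b->1: no, bababb/ba meet in 1. 3b->2: no, aabba/babbaa meet in 2 with "a" left. 3b->3: ok.
abaa: 2a undefined. 2a->0: no, bb/babbaa meet in 0. 2a->1: ok.
aabba: 3a undefined. 3a->0: ok.
All examples now run through 4 states with every (state, symbol) defined. Accept strings end in {0,2,3}, Reject strings end in {1}; accept={0,2,3}.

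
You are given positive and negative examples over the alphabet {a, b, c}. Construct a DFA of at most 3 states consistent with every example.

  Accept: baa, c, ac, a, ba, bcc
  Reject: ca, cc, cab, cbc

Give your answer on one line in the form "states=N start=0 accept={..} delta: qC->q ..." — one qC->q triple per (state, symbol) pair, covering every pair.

Grow the machine one transition at a time. Run the examples from 0; the earliest place one falls off (shortest prefix, ties alphabetical) gets sent to the lowest-numbered state that keeps every Accept/Reject pair distinguishable — a pair clashes when both reach the same state with identical unread suffix — and to a fresh state only if none does.
a: 0a undefined. 0a->0: ok.
b: 0b undefined. 0b->0: no, bcc/cc meet in 0 with "cc" left. Open state 1: 0b->1.
c: 0c undefined. 0c->0: no, c/ca meet in 0. 0c->1: no, ba/ca meet in 1 with "a" left. Open state 2: 0c->2.
ba: 1a undefined. 1a->0: ok.
bc: 1c undefined. 1c->0: ok.
ca: 2a undefined. 2a->0: no, baa/ca meet in 0. 2a->1: ok.
cb: 2b undefined. 2b->0: no, c/cbc meet in 2. 2b->1: no, baa/cbc meet in 0. 2b->2: ok.
cc: 2c undefined. 2c->0: no, baa/cc meet in 0. 2c->1: ok.
cab: 1b undefined. 1b->0: no, baa/cab meet in 0. 1b->1: ok.
All examples now run through 3 states with every (state, symbol) defined. Accept strings end in {0,2}, Reject strings end in {1}; accept={0,2}.

states=3 start=0 accept={0,2} delta: 0a->0 0b->1 0c->2 1a->0 1b->1 1c->0 2a->1 2b->2 2c->1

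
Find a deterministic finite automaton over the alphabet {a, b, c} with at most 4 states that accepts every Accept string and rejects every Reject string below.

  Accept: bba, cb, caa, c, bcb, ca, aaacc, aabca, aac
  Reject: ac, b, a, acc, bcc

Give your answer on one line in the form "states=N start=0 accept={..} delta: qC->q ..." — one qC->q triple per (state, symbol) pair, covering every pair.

states=3 start=0 accept={0,2} delta: 0a->1 0b->1 0c->2 1a->2 1b->2 1c->1 2a->2 2b->0 2c->0

Fold the examples into a partial DFA from state 0: repeatedly fix the first undefined (state, symbol) met by the shortest-then-alphabetical prefix, trying targets in increasing order and rejecting any under which an Accept and a Reject string meet in one state with the same remainder; add a state when all current targets are rejected. Accepting states are where Accept strings end.
a: 0a undefined. 0a->0: no, c/ac meet in 0 with "c" left. Open state 1: 0a->1.
b: 0b undefined. 0b->0: no, bba/a meet in 1. 0b->1: ok.
c: 0c undefined. 0c->0: no, cb/b meet in 1. 0c->1: no, c/b meet in 1. Open state 2: 0c->2.
aa: 1a undefined. 1a->0: no, aaacc/acc meet in 1 with "cc" left. 1a->1: no, aaacc/acc meet in 1 with "cc" left. 1a->2: ok.
ac: 1c undefined. 1c->0: no, c/acc meet in 2. 1c->1: ok.
bb: 1b undefined. 1b->0: no, bba/ac meet in 1. 1b->1: no, bcb/ac meet in 1. 1b->2: ok.
ca: 2a undefined. 2a->0: no, caa/ac meet in 1. 2a->1: no, bba/ac meet in 1. 2a->2: ok.
cb: 2b undefined. 2b->0: ok.
aac: 2c undefined. 2c->0: ok.
All examples now run through 3 states with every (state, symbol) defined. Accept strings end in {0,2}, Reject strings end in {1}; accept={0,2}.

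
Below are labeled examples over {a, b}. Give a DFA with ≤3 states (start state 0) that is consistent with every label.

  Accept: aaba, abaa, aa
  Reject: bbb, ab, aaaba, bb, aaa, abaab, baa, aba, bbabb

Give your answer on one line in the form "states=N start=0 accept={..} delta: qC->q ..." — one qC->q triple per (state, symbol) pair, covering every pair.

Grow the machine one transition at a time. Run the examples from 0; the earliest place one falls off (shortest prefix, ties alphabetical) gets sent to the lowest-numbered state that keeps every Accept/Reject pair distinguishable — a pair clashes when both reach the same state with identical unread suffix — and to a fresh state only if none does.
a: 0a undefined. 0a->0: no, aaba/aaaba meet in 0 with "ba" left. Open state 1: 0a->1.
b: 0b undefined. 0b->0: no, aa/baa meet in 1 with "a" left. 0b->1: ok.
aa: 1a undefined. 1a->0: ok.
ab: 1b undefined. 1b->0: no, aaba/ab meet in 0. 1b->1: no, aaba/aaaba meet in 0. Open state 2: 1b->2.
aba: 2a undefined. 2a->0: no, aaba/aaaba meet in 0. 2a->1: ok.
bbb: 2b undefined. 2b->0: no, aaba/bbb meet in 0. 2b->1: ok.
All examples now run through 3 states with every (state, symbol) defined. Accept strings end in {0}, Reject strings end in {1,2}; accept={0}.

states=3 start=0 accept={0} delta: 0a->1 0b->1 1a->0 1b->2 2a->1 2b->1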